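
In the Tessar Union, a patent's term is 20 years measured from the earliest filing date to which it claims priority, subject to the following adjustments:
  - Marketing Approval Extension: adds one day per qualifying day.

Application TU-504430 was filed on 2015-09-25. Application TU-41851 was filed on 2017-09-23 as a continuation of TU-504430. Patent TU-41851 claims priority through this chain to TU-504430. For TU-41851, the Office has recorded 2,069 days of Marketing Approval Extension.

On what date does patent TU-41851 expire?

2041-05-25

Earliest priority filing: 25 September 2015.
Base term: 25 September 2015 + 20 years → 25 September 2035.
Marketing Approval Extension: +2069 days → 25 May 2041.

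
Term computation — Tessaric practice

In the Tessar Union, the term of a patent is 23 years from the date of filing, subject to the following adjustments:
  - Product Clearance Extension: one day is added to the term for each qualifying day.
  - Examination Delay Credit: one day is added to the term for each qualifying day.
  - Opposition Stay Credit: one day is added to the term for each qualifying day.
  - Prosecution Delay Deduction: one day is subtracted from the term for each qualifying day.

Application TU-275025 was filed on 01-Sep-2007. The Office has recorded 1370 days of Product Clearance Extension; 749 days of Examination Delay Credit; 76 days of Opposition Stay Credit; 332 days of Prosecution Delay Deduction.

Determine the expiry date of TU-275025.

Base term: filing date + 23 years → 1 September 2030.
Product Clearance Extension: +1370 days → 2 June 2034.
Examination Delay Credit: +749 days → 20 June 2036.
Opposition Stay Credit: +76 days → 4 September 2036.
Prosecution Delay Deduction: −332 days → 8 October 2035.

October 8, 2035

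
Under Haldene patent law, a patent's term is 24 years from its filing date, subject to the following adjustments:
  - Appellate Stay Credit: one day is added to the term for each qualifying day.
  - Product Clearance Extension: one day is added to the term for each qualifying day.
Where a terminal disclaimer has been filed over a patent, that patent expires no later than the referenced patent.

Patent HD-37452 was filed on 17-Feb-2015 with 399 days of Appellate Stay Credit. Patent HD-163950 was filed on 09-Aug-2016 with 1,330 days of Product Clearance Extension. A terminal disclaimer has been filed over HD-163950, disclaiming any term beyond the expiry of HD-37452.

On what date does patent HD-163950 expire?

March 22, 2040

Natural term of HD-163950:
  Base: filing + 24 years → 9 August 2040.
  Product Clearance Extension: +1330 days → 31 March 2044.
Expiry of referenced patent HD-37452:
  Base: filing + 24 years → 17 February 2039.
  Appellate Stay Credit: +399 days → 22 March 2040.
Terminal disclaimer: HD-163950 expires on the earlier of 31 March 2044 and 22 March 2040.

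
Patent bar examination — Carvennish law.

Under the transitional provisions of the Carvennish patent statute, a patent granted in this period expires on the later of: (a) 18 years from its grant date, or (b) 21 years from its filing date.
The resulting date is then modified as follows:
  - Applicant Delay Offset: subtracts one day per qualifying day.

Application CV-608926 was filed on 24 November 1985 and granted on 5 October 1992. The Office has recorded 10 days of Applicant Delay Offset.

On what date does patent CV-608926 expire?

2010-09-25

(a) grant + 18 years → 5 October 2010.
(b) filing + 21 years → 24 November 2006.
Later of the two: 5 October 2010.
Applicant Delay Offset: −10 days → 25 September 2010.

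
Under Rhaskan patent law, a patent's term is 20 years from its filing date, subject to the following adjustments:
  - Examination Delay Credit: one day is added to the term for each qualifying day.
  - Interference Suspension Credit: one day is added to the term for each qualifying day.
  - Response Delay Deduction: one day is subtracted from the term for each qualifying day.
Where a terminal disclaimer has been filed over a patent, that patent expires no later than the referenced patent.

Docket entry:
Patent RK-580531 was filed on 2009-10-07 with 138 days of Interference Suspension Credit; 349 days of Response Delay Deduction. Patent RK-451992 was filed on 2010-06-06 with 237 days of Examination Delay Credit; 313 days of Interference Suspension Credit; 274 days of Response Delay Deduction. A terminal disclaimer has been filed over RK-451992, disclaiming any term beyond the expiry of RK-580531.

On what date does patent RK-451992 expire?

March 10, 2029

Natural term of RK-451992:
  Base: filing + 20 years → 6 June 2030.
  Examination Delay Credit: +237 days → 29 January 2031.
  Interference Suspension Credit: +313 days → 8 December 2031.
  Response Delay Deduction: −274 days → 9 March 2031.
Expiry of referenced patent RK-580531:
  Base: filing + 20 years → 7 October 2029.
  Interference Suspension Credit: +138 days → 22 February 2030.
  Response Delay Deduction: −349 days → 10 March 2029.
Terminal disclaimer: RK-451992 expires on the earlier of 9 March 2031 and 10 March 2029.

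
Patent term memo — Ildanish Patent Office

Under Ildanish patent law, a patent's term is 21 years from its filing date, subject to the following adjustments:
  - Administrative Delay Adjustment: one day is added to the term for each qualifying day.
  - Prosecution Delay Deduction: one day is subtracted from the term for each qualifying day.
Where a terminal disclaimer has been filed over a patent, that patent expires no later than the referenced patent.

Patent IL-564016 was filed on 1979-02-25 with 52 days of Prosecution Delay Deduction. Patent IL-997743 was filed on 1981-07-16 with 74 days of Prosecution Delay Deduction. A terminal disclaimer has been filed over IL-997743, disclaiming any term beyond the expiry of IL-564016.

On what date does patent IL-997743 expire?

Natural term of IL-997743:
  Base: filing + 21 years → 16 July 2002.
  Prosecution Delay Deduction: −74 days → 3 May 2002.
Expiry of referenced patent IL-564016:
  Base: filing + 21 years → 25 February 2000.
  Prosecution Delay Deduction: −52 days → 4 January 2000.
Terminal disclaimer: IL-997743 expires on the earlier of 3 May 2002 and 4 January 2000.

January 4, 2000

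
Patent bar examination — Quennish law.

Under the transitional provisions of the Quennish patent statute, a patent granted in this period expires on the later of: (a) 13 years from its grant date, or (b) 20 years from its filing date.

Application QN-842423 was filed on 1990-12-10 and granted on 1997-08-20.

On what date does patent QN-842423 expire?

2010-12-10

(a) grant + 13 years → 20 August 2010.
(b) filing + 20 years → 10 December 2010.
Later of the two: 10 December 2010.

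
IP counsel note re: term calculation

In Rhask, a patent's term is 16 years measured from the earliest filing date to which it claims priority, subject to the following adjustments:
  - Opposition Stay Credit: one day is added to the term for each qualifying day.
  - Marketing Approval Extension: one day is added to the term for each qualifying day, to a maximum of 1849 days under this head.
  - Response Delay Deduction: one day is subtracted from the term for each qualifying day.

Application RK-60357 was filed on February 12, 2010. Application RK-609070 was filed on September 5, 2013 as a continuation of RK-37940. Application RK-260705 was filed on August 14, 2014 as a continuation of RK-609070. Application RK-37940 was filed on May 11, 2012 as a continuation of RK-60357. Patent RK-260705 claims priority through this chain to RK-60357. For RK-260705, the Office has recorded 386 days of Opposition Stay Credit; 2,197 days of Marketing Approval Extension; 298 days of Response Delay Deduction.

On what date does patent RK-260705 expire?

Earliest priority filing: 12 February 2010.
Base term: 12 February 2010 + 16 years → 12 February 2026.
Opposition Stay Credit: +386 days → 5 March 2027.
Marketing Approval Extension: 2197 days claimed exceeds the 1849-day cap, so +1849 days → 27 March 2032.
Response Delay Deduction: −298 days → 3 June 2031.

June 3, 2031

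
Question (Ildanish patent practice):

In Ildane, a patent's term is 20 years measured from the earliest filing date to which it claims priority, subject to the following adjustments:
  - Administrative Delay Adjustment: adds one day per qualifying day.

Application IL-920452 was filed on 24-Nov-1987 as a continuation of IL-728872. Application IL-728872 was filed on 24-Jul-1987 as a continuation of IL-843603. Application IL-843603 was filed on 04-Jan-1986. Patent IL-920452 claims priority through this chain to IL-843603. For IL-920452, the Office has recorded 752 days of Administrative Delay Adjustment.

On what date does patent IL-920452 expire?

2008-01-26

Earliest priority filing: 4 January 1986.
Base term: 4 January 1986 + 20 years → 4 January 2006.
Administrative Delay Adjustment: +752 days → 26 January 2008.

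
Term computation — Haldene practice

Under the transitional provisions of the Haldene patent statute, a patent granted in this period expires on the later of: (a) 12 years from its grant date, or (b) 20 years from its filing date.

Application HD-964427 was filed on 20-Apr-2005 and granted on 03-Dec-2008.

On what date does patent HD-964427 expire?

(a) grant + 12 years → 3 December 2020.
(b) filing + 20 years → 20 April 2025.
Later of the two: 20 April 2025.

2025-04-20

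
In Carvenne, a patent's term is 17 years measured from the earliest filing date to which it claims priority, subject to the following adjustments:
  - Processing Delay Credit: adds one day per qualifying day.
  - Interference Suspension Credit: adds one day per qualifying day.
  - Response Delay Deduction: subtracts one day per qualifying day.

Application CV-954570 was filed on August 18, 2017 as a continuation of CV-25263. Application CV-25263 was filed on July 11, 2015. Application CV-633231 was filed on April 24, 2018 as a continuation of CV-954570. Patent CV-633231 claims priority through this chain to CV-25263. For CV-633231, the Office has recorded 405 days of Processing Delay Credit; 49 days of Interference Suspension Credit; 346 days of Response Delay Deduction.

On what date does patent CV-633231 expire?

Earliest priority filing: 11 July 2015.
Base term: 11 July 2015 + 17 years → 11 July 2032.
Processing Delay Credit: +405 days → 20 August 2033.
Interference Suspension Credit: +49 days → 8 October 2033.
Response Delay Deduction: −346 days → 27 October 2032.

2032-10-27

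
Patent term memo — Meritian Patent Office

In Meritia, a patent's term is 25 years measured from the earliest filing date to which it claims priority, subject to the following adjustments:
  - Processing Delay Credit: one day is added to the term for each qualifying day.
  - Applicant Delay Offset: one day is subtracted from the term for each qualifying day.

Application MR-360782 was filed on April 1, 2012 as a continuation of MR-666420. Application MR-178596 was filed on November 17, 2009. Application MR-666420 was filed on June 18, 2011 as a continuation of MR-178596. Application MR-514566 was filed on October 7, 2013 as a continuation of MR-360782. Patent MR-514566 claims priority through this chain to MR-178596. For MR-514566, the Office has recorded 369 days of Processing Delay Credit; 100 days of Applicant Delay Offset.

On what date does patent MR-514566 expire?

Earliest priority filing: 17 November 2009.
Base term: 17 November 2009 + 25 years → 17 November 2034.
Processing Delay Credit: +369 days → 21 November 2035.
Applicant Delay Offset: −100 days → 13 August 2035.

August 13, 2035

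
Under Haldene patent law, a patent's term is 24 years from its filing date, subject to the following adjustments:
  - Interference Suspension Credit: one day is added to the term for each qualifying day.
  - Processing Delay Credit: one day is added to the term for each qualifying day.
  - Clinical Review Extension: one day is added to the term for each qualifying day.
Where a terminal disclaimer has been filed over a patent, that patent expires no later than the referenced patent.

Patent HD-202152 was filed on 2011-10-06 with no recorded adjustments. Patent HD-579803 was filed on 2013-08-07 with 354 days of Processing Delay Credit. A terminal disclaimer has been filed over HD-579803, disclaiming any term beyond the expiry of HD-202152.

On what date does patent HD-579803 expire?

2035-10-06

Natural term of HD-579803:
  Base: filing + 24 years → 7 August 2037.
  Processing Delay Credit: +354 days → 27 July 2038.
Expiry of referenced patent HD-202152:
  Base: filing + 24 years → 6 October 2035.
Terminal disclaimer: HD-579803 expires on the earlier of 27 July 2038 and 6 October 2035.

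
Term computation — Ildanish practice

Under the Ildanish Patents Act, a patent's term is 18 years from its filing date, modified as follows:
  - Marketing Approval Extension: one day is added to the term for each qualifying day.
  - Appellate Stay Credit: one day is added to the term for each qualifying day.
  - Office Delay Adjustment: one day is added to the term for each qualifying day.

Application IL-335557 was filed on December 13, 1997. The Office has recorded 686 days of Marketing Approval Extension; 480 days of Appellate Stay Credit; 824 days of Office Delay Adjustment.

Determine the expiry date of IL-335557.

May 25, 2021

Base term: filing date + 18 years → 13 December 2015.
Marketing Approval Extension: +686 days → 29 October 2017.
Appellate Stay Credit: +480 days → 21 February 2019.
Office Delay Adjustment: +824 days → 25 May 2021.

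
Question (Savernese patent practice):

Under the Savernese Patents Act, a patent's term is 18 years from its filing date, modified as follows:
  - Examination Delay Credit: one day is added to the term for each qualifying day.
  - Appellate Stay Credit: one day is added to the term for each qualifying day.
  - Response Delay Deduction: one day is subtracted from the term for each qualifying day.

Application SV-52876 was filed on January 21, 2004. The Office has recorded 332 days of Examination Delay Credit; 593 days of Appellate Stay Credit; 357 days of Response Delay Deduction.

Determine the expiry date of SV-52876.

Base term: filing date + 18 years → 21 January 2022.
Examination Delay Credit: +332 days → 19 December 2022.
Appellate Stay Credit: +593 days → 3 August 2024.
Response Delay Deduction: −357 days → 12 August 2023.

2023-08-12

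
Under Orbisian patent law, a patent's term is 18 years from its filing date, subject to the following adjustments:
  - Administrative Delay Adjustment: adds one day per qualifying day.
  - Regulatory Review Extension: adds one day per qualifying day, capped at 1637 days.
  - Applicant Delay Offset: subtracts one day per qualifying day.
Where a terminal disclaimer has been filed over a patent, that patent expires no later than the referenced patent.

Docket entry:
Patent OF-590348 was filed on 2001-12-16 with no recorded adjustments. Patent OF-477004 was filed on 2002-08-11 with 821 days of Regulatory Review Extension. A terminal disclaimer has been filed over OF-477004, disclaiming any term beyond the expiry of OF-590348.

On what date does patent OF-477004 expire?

Natural term of OF-477004:
  Base: filing + 18 years → 11 August 2020.
  Regulatory Review Extension: 821 days (within the 1637-day cap) → +821 days → 10 November 2022.
Expiry of referenced patent OF-590348:
  Base: filing + 18 years → 16 December 2019.
Terminal disclaimer: OF-477004 expires on the earlier of 10 November 2022 and 16 December 2019.

December 16, 2019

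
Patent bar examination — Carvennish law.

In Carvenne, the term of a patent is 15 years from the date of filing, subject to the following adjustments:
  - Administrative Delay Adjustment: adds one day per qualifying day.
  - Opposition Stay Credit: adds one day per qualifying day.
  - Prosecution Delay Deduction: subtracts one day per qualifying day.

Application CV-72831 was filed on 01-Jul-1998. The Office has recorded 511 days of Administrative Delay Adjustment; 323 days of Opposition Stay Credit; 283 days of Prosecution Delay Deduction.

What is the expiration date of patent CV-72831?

2015-01-03

Base term: filing date + 15 years → 1 July 2013.
Administrative Delay Adjustment: +511 days → 24 November 2014.
Opposition Stay Credit: +323 days → 13 October 2015.
Prosecution Delay Deduction: −283 days → 3 January 2015.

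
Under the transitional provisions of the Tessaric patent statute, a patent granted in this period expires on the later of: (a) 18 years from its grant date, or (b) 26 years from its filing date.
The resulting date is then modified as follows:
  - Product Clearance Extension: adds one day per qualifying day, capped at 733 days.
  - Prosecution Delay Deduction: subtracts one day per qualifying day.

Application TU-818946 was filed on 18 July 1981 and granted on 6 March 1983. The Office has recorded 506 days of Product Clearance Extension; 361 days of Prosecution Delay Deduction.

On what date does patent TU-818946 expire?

December 10, 2007

(a) grant + 18 years → 6 March 2001.
(b) filing + 26 years → 18 July 2007.
Later of the two: 18 July 2007.
Product Clearance Extension: 506 days (within the 733-day cap) → +506 days → 5 December 2008.
Prosecution Delay Deduction: −361 days → 10 December 2007.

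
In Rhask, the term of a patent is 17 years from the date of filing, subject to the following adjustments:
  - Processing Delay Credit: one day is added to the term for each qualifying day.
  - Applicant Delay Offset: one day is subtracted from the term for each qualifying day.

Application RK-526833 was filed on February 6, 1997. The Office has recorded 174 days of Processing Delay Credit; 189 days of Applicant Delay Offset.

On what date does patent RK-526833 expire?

Base term: filing date + 17 years → 6 February 2014.
Processing Delay Credit: +174 days → 30 July 2014.
Applicant Delay Offset: −189 days → 22 January 2014.

2014-01-22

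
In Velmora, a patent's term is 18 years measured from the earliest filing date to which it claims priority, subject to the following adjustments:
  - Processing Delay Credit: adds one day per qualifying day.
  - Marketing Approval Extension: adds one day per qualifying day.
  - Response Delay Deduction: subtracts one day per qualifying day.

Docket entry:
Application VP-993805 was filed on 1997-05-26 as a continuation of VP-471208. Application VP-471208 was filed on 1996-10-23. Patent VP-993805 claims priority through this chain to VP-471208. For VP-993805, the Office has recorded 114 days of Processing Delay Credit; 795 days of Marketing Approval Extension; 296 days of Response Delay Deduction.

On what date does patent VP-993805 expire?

2016-06-27

Earliest priority filing: 23 October 1996.
Base term: 23 October 1996 + 18 years → 23 October 2014.
Processing Delay Credit: +114 days → 14 February 2015.
Marketing Approval Extension: +795 days → 19 April 2017.
Response Delay Deduction: −296 days → 27 June 2016.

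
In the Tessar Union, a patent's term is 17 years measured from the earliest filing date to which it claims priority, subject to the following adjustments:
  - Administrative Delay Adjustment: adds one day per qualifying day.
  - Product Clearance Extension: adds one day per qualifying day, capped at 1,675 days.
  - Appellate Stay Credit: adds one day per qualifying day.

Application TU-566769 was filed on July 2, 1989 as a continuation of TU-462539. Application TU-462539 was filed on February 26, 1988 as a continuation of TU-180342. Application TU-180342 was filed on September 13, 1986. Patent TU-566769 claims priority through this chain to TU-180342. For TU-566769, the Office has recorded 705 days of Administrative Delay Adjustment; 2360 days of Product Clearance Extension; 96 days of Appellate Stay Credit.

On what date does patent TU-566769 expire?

Earliest priority filing: 13 September 1986.
Base term: 13 September 1986 + 17 years → 13 September 2003.
Administrative Delay Adjustment: +705 days → 18 August 2005.
Product Clearance Extension: 2360 days claimed exceeds the 1675-day cap, so +1675 days → 20 March 2010.
Appellate Stay Credit: +96 days → 24 June 2010.

2010-06-24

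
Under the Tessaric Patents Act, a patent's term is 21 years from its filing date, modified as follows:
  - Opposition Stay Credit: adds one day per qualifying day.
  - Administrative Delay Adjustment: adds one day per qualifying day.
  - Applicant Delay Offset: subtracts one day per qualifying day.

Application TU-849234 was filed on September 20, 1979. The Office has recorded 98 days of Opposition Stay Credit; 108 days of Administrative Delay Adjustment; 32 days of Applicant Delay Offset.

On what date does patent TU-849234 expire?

Base term: filing date + 21 years → 20 September 2000.
Opposition Stay Credit: +98 days → 27 December 2000.
Administrative Delay Adjustment: +108 days → 14 April 2001.
Applicant Delay Offset: −32 days → 13 March 2001.

March 13, 2001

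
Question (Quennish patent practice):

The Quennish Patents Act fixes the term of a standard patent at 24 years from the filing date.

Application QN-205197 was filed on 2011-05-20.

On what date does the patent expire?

May 20, 2035

Filing date + 24 years → 20 May 2035.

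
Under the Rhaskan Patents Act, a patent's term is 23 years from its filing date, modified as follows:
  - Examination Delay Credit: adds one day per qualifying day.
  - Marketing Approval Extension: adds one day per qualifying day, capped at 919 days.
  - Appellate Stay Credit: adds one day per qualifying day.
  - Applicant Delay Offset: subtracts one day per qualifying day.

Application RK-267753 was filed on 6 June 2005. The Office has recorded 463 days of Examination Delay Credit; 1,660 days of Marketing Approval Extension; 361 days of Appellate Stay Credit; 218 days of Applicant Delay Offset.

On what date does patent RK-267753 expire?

2032-08-09

Base term: filing date + 23 years → 6 June 2028.
Examination Delay Credit: +463 days → 12 September 2029.
Marketing Approval Extension: 1660 days claimed exceeds the 919-day cap, so +919 days → 19 March 2032.
Appellate Stay Credit: +361 days → 15 March 2033.
Applicant Delay Offset: −218 days → 9 August 2032.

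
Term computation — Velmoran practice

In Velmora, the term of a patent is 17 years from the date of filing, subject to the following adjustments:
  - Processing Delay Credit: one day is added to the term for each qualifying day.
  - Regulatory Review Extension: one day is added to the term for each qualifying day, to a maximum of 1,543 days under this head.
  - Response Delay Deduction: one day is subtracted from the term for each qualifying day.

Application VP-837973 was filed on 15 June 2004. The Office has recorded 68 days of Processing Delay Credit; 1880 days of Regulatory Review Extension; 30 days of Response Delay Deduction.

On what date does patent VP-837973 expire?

Base term: filing date + 17 years → 15 June 2021.
Processing Delay Credit: +68 days → 22 August 2021.
Regulatory Review Extension: 1880 days claimed exceeds the 1543-day cap, so +1543 days → 12 November 2025.
Response Delay Deduction: −30 days → 13 October 2025.

2025-10-13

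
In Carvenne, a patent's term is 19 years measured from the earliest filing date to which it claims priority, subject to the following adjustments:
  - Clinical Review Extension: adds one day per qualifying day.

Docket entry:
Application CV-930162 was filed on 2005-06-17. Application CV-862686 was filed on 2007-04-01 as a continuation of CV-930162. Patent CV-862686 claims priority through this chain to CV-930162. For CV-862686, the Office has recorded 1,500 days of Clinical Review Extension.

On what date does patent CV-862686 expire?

2028-07-26

Earliest priority filing: 17 June 2005.
Base term: 17 June 2005 + 19 years → 17 June 2024.
Clinical Review Extension: +1500 days → 26 July 2028.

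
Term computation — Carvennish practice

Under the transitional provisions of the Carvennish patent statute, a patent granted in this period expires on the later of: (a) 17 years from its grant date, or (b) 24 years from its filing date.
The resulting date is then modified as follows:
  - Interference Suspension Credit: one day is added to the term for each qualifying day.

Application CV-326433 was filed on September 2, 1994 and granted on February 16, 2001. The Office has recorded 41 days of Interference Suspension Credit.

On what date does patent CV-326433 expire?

(a) grant + 17 years → 16 February 2018.
(b) filing + 24 years → 2 September 2018.
Later of the two: 2 September 2018.
Interference Suspension Credit: +41 days → 13 October 2018.

2018-10-13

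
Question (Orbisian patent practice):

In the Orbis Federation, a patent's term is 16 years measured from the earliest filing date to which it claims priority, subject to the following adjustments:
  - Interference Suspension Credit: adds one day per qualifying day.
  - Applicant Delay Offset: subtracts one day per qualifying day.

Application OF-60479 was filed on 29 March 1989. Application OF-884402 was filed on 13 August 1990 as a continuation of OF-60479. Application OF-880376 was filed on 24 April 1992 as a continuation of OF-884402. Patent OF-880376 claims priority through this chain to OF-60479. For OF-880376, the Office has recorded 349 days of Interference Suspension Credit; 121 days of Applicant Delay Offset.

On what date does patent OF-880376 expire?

Earliest priority filing: 29 March 1989.
Base term: 29 March 1989 + 16 years → 29 March 2005.
Interference Suspension Credit: +349 days → 13 March 2006.
Applicant Delay Offset: −121 days → 12 November 2005.

November 12, 2005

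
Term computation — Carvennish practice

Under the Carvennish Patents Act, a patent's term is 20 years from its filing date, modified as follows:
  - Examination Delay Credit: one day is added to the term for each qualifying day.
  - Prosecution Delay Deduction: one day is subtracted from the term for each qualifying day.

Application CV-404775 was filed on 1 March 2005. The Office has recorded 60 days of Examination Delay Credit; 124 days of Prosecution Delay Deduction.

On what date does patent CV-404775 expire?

2024-12-27

Base term: filing date + 20 years → 1 March 2025.
Examination Delay Credit: +60 days → 30 April 2025.
Prosecution Delay Deduction: −124 days → 27 December 2024.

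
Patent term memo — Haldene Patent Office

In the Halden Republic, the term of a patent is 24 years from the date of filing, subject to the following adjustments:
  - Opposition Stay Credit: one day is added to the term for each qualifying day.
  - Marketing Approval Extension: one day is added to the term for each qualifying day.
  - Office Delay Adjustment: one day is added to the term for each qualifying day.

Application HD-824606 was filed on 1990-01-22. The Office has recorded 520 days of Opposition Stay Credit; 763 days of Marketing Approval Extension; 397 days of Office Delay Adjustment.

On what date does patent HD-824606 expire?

Base term: filing date + 24 years → 22 January 2014.
Opposition Stay Credit: +520 days → 26 June 2015.
Marketing Approval Extension: +763 days → 28 July 2017.
Office Delay Adjustment: +397 days → 29 August 2018.

August 29, 2018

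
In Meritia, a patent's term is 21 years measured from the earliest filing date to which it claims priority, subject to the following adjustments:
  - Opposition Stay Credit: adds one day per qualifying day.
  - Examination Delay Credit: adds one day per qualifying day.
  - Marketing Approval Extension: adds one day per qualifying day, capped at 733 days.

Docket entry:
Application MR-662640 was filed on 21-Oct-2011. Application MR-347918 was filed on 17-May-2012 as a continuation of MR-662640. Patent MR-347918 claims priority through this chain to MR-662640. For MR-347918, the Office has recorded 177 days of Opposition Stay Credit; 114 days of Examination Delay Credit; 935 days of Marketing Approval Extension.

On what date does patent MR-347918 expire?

Earliest priority filing: 21 October 2011.
Base term: 21 October 2011 + 21 years → 21 October 2032.
Opposition Stay Credit: +177 days → 16 April 2033.
Examination Delay Credit: +114 days → 8 August 2033.
Marketing Approval Extension: 935 days claimed exceeds the 733-day cap, so +733 days → 11 August 2035.

August 11, 2035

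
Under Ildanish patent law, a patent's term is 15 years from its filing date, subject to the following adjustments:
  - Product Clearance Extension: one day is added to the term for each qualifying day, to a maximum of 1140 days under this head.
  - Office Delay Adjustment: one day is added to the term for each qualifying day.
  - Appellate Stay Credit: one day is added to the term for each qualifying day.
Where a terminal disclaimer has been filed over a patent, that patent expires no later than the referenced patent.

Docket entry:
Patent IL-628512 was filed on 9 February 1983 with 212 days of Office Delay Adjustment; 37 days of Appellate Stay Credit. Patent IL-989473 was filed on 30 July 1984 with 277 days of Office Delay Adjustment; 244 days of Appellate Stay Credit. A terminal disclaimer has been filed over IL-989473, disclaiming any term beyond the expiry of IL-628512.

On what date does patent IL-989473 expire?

October 16, 1998

Natural term of IL-989473:
  Base: filing + 15 years → 30 July 1999.
  Office Delay Adjustment: +277 days → 2 May 2000.
  Appellate Stay Credit: +244 days → 1 January 2001.
Expiry of referenced patent IL-628512:
  Base: filing + 15 years → 9 February 1998.
  Office Delay Adjustment: +212 days → 9 September 1998.
  Appellate Stay Credit: +37 days → 16 October 1998.
Terminal disclaimer: IL-989473 expires on the earlier of 1 January 2001 and 16 October 1998.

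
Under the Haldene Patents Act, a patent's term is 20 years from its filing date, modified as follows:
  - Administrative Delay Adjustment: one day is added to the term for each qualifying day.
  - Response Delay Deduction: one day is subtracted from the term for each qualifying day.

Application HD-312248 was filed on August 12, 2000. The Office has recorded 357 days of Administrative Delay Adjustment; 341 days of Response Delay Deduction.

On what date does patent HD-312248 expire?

August 28, 2020

Base term: filing date + 20 years → 12 August 2020.
Administrative Delay Adjustment: +357 days → 4 August 2021.
Response Delay Deduction: −341 days → 28 August 2020.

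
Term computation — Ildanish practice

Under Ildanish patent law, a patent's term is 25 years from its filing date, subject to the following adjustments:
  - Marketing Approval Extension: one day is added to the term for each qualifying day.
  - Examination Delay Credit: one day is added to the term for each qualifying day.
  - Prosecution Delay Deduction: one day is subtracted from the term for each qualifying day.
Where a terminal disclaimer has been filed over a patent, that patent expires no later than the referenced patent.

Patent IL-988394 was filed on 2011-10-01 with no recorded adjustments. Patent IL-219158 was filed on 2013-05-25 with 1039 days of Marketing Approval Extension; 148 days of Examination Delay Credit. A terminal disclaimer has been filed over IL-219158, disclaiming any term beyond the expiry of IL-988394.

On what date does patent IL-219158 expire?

Natural term of IL-219158:
  Base: filing + 25 years → 25 May 2038.
  Marketing Approval Extension: +1039 days → 29 March 2041.
  Examination Delay Credit: +148 days → 24 August 2041.
Expiry of referenced patent IL-988394:
  Base: filing + 25 years → 1 October 2036.
Terminal disclaimer: IL-219158 expires on the earlier of 24 August 2041 and 1 October 2036.

October 1, 2036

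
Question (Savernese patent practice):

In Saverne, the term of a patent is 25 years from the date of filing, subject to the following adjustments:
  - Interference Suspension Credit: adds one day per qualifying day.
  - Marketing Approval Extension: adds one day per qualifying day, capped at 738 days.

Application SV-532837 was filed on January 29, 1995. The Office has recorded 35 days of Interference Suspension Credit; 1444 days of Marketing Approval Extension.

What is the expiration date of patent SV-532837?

2022-03-12

Base term: filing date + 25 years → 29 January 2020.
Interference Suspension Credit: +35 days → 4 March 2020.
Marketing Approval Extension: 1444 days claimed exceeds the 738-day cap, so +738 days → 12 March 2022.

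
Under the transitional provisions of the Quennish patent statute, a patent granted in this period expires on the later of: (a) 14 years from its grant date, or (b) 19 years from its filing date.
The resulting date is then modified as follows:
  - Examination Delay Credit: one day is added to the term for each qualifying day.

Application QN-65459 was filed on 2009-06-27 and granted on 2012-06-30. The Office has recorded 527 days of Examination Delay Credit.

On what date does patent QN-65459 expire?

2029-12-06

(a) grant + 14 years → 30 June 2026.
(b) filing + 19 years → 27 June 2028.
Later of the two: 27 June 2028.
Examination Delay Credit: +527 days → 6 December 2029.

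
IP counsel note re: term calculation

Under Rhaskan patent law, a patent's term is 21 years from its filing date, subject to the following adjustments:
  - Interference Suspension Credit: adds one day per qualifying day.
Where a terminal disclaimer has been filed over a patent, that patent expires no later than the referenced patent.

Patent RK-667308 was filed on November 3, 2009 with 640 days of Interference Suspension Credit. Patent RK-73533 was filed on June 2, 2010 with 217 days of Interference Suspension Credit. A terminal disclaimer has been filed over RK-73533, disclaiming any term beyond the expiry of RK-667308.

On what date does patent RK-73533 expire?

January 5, 2032

Natural term of RK-73533:
  Base: filing + 21 years → 2 June 2031.
  Interference Suspension Credit: +217 days → 5 January 2032.
Expiry of referenced patent RK-667308:
  Base: filing + 21 years → 3 November 2030.
  Interference Suspension Credit: +640 days → 4 August 2032.
Terminal disclaimer: RK-73533 expires on the earlier of 5 January 2032 and 4 August 2032.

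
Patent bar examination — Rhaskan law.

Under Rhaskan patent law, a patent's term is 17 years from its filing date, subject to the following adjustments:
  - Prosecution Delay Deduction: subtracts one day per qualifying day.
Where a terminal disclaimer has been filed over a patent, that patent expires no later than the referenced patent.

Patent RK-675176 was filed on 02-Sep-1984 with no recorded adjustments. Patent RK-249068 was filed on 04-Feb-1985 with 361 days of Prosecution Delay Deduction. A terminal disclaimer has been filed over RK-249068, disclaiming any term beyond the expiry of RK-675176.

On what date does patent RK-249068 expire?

Natural term of RK-249068:
  Base: filing + 17 years → 4 February 2002.
  Prosecution Delay Deduction: −361 days → 8 February 2001.
Expiry of referenced patent RK-675176:
  Base: filing + 17 years → 2 September 2001.
Terminal disclaimer: RK-249068 expires on the earlier of 8 February 2001 and 2 September 2001.

2001-02-08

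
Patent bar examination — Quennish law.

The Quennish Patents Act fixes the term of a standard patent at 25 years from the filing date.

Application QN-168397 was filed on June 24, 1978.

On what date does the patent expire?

Filing date + 25 years → 24 June 2003.

June 24, 2003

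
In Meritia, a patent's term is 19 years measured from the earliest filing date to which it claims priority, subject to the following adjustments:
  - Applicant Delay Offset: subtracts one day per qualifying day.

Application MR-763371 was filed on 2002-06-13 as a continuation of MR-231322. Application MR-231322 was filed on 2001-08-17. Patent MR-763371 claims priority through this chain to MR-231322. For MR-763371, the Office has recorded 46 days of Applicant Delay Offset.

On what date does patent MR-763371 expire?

2020-07-02

Earliest priority filing: 17 August 2001.
Base term: 17 August 2001 + 19 years → 17 August 2020.
Applicant Delay Offset: −46 days → 2 July 2020.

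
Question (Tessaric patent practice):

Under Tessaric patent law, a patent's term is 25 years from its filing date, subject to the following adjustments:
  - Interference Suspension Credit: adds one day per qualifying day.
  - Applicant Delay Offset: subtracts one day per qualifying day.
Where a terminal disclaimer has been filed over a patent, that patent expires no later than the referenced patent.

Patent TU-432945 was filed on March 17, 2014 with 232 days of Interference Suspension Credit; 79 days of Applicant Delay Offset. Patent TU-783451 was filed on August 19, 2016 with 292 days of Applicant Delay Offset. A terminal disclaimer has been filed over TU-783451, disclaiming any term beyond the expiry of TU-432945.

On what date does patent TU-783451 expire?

Natural term of TU-783451:
  Base: filing + 25 years → 19 August 2041.
  Applicant Delay Offset: −292 days → 31 October 2040.
Expiry of referenced patent TU-432945:
  Base: filing + 25 years → 17 March 2039.
  Interference Suspension Credit: +232 days → 4 November 2039.
  Applicant Delay Offset: −79 days → 17 August 2039.
Terminal disclaimer: TU-783451 expires on the earlier of 31 October 2040 and 17 August 2039.

2039-08-17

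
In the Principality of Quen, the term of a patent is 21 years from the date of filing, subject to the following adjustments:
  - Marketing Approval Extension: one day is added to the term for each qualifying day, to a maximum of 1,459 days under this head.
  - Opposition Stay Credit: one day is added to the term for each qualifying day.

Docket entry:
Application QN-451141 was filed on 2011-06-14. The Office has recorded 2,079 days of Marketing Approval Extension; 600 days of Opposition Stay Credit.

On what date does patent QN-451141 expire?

2038-02-02

Base term: filing date + 21 years → 14 June 2032.
Marketing Approval Extension: 2079 days claimed exceeds the 1459-day cap, so +1459 days → 12 June 2036.
Opposition Stay Credit: +600 days → 2 February 2038.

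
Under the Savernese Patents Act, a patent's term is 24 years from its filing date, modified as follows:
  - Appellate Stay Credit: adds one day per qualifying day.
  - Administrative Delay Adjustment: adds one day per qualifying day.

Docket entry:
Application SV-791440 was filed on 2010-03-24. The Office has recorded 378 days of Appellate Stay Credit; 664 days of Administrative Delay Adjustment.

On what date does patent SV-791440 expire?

January 29, 2037

Base term: filing date + 24 years → 24 March 2034.
Appellate Stay Credit: +378 days → 6 April 2035.
Administrative Delay Adjustment: +664 days → 29 January 2037.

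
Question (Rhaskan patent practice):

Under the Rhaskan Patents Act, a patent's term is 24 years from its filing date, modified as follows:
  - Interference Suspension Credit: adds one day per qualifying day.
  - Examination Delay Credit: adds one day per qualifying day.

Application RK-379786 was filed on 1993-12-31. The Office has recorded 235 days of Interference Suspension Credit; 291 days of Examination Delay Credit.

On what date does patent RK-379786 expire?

Base term: filing date + 24 years → 31 December 2017.
Interference Suspension Credit: +235 days → 23 August 2018.
Examination Delay Credit: +291 days → 10 June 2019.

2019-06-10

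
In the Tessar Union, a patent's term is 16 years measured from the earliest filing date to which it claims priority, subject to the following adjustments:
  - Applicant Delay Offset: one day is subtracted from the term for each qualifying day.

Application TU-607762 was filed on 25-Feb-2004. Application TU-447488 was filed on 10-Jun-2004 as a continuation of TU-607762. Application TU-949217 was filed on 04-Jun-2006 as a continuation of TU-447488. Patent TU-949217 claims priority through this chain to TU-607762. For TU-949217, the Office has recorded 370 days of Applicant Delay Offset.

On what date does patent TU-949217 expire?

February 20, 2019

Earliest priority filing: 25 February 2004.
Base term: 25 February 2004 + 16 years → 25 February 2020.
Applicant Delay Offset: −370 days → 20 February 2019.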